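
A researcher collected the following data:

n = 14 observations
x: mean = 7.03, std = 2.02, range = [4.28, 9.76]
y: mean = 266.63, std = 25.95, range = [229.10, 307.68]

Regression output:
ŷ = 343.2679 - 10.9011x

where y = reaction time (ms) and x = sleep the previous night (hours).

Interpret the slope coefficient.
On average, reaction time is about 10.9011 ms lower for every extra hour of sleep.

The slope β₁ = -10.9011 gives the rate at which the fitted reaction time changes with sleep.

Interpretation:
- Sleep up by 1 hour → predicted reaction time decreases by 10.9011 ms
- The effect is assumed constant over the observed range of x (linearity)

The intercept β₀ = 343.2679 is the predicted reaction time when sleep = 0; since the smallest observed x is 4.28, this is an extrapolation and mainly anchors the line.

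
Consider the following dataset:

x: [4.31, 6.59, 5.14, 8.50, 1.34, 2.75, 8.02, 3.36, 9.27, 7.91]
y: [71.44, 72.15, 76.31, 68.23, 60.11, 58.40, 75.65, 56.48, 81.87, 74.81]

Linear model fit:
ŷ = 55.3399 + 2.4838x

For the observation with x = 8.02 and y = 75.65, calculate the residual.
Residual = 0.3900

The residual is the difference between the actual value and the predicted value:

Residual = y - ŷ

Step 1: Calculate predicted value
ŷ = 55.3399 + 2.4838 × 8.02
ŷ = 75.2600

Step 2: Calculate residual
Residual = 75.65 - 75.2600
Residual = 0.3900

Sign check: y > ŷ, so the point is above the line and the fit underestimates here.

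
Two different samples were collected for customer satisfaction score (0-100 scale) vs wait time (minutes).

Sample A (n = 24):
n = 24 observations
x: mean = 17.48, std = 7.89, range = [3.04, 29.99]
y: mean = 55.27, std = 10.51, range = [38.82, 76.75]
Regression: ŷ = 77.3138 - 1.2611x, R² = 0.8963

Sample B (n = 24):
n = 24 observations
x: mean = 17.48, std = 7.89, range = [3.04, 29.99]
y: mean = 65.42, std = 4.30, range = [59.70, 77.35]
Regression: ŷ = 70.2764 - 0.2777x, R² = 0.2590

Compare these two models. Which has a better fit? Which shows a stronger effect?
Model A has the better fit (R² = 0.8963 vs 0.2590). Model A shows the stronger effect (|β₁| = 1.2611 vs 0.2777).

Model Comparison:

Fit — compare R²:
- Model A: R² = 0.8963 → 89.63% of variance in satisfaction score explained
- Model B: R² = 0.2590 → 25.90% of variance in satisfaction score explained
- 0.8963 > 0.2590 → Model A has the better fit

Which has the larger per-minute effect? (|β₁|)
- Model A: β₁ = -1.2611 → predicted satisfaction score falls 1.2611 points per additional minute of wait time
- Model B: β₁ = -0.2777 → predicted satisfaction score falls 0.2777 points per additional minute of wait time
- |-1.2611| > |-0.2777| → Model A shows the stronger marginal effect

Notes:
- A steeper slope doesn't make a better model if the scatter around the line is large.
- R² measures how tightly points cluster around the line; β₁ measures how steep the line is — they answer different questions.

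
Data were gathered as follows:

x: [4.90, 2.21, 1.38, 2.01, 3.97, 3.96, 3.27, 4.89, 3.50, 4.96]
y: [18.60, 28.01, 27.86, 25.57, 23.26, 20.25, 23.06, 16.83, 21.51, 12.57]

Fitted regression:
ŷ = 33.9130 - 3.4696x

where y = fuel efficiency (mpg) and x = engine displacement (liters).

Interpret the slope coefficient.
An increase of one liter in engine displacement is associated with a 3.4696 mpg decrease in predicted fuel efficiency.

The slope β₁ = -3.4696 gives the rate at which the fitted fuel efficiency changes with engine displacement.

Interpretation:
- Engine displacement up by 1 liter → predicted fuel efficiency decreases by 3.4696 mpg
- The effect is assumed constant over the observed range of x (linearity)
- The sign (−) gives the direction; the magnitude 3.4696 gives the size of the effect per liter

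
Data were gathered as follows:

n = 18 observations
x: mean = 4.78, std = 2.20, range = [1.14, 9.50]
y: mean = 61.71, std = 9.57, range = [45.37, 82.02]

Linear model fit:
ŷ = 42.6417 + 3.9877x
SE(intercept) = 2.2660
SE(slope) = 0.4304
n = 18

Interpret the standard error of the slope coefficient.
SE(β̂₁) = 0.4304 is the estimated standard deviation of the slope estimate across repeated samples; relative to β̂₁ = 3.9877 that is 10.8%, a precise estimate.

SE(β̂₁) = 0.4304 says: if we drew many samples of n = 18 from the same population and refit each time, the fitted slopes would scatter with a standard deviation of roughly 0.4304 around the true β₁.

Relative precision:
- SE / |β̂₁| = 0.4304 / 3.9877 = 10.8%
- Rule of thumb (under 20%: precise; 20% to under 50%: moderately precise; 50% or more: imprecise) → precise

Link to interval estimation: a confidence interval for β₁ is β̂₁ ± t* × 0.4304, so SE sets the half-width per unit of t*.

What drives SE(β̂₁): more residual scatter → larger SE; wider spread of x values → smaller SE; larger n (here n = 18) → smaller SE.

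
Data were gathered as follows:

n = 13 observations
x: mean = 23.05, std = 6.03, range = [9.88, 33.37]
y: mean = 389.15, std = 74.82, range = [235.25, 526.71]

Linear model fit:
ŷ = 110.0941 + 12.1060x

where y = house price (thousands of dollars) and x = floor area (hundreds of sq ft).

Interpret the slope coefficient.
On average, house price is about 12.1060 thousand dollars higher for every extra hundred sq ft of floor area.

The slope coefficient β₁ = 12.1060 represents the marginal effect of floor area on house price.

Interpretation:
- Floor area up by 1 hundred sq ft → predicted house price increases by 12.1060 thousand dollars
- This is a linear approximation: the same per-unit change is assumed across the whole observed x range
- The slope describes association in these data, not necessarily a causal effect

The intercept β₀ = 110.0941 is the predicted house price when floor area = 0; since the smallest observed x is 9.88, this is an extrapolation and mainly anchors the line.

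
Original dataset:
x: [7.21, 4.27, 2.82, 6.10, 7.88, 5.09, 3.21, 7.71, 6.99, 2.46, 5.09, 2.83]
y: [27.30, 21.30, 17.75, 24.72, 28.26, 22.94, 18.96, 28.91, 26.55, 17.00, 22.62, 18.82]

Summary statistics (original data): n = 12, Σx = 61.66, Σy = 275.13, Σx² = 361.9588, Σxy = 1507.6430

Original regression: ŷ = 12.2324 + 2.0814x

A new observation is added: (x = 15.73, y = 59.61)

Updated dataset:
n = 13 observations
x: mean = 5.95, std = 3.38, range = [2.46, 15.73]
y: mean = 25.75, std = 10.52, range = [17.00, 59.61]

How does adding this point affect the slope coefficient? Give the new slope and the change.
The slope changes from 2.0814 to 3.0439 (change of +0.9625, or +46.2%).

x = 15.73 lies well outside the original x-range [2.46, 7.88] (x̄ ≈ 5.14), so this observation has high leverage and can move the slope substantially.

Step 1: Update the sums with the new point (n goes from 12 to 13)
Σx  = 61.66 + 15.73 = 77.39
Σy  = 275.13 + 59.61 = 334.74
Σx² = 361.9588 + 15.73² = 361.9588 + 247.4329 = 609.3917
Σxy = 1507.6430 + 15.73×59.61 = 1507.6430 + 937.6653 = 2445.3083

Step 2: Recompute the slope with b₁ = (nΣxy − ΣxΣy) / (nΣx² − (Σx)²)
Numerator   = 13×2445.3083 − 77.39×334.74 = 31789.0079 − 25905.5286 = 5883.4793
Denominator = 13×609.3917 − 77.39² = 7922.0921 − 5989.2121 = 1932.8800
b₁(new) = 5883.4793 / 1932.8800 = 3.0439

(Same formula on the original sums: (12×1507.6430 − 61.66×275.13) / (12×361.9588 − 61.66²) = 1127.2002 / 541.5500 = 2.0814, matching the given fit.)

Step 3: Change in slope
Δβ₁ = 3.0439 − 2.0814 = +0.9625
Relative change = +0.9625 / 2.0814 × 100% = +46.2%
→ the slope increases when the point is added.

Because the point sits above the extension of the original line at a high-leverage x, it tilts the fit up.
In practice: investigate whether it comes from the same population as the rest of the sample; refit with and without it and report both if conclusions differ.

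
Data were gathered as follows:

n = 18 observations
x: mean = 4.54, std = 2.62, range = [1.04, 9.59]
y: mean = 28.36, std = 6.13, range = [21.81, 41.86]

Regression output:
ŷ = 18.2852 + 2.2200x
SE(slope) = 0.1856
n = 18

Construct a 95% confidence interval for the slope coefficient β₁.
The 95% CI for β₁ is (1.8265, 2.6135)

Confidence interval for the slope:

The 95% CI for β₁ is: β̂₁ ± t*(α/2, n-2) × SE(β̂₁)

Step 1: Find critical t-value
- Confidence level = 0.95
- Degrees of freedom = n - 2 = 18 - 2 = 16
- t*(α/2, 16) = 2.1199

Step 2: Calculate margin of error
Margin = 2.1199 × 0.1856 = 0.3935

Step 3: Construct interval
CI = 2.2200 ± 0.3935
CI = (1.8265, 2.6135)

Interpretation: We are 95% confident that the true slope β₁ lies between 1.8265 and 2.6135.
Since 0 is outside the interval, a two-sided test at α = 0.05 would reject H₀: β₁ = 0.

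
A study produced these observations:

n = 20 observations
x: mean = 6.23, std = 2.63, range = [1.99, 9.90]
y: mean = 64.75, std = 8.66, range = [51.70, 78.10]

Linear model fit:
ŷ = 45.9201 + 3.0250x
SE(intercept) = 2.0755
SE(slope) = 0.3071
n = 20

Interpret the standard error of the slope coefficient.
SE(slope) = 0.3071 measures the uncertainty in the estimated slope. The coefficient is estimated precisely (SE/|β̂₁| = 10.2%).

What SE measures:
- The standard error quantifies the sampling variability of the coefficient estimate
- It is the estimated standard deviation of β̂₁ across hypothetical repeated samples of the same size
- Smaller SE → more precise estimate

Relative precision:
- SE / |β̂₁| = 0.3071 / 3.0250 = 10.2%
- Rule of thumb (under 20%: precise; 20% to under 50%: moderately precise; 50% or more: imprecise) → precise

Rough 95% range (±2 SE): 3.0250 ± 0.6142 → (2.4108, 3.6392).

What drives SE(β̂₁): larger n (here n = 20) → smaller SE.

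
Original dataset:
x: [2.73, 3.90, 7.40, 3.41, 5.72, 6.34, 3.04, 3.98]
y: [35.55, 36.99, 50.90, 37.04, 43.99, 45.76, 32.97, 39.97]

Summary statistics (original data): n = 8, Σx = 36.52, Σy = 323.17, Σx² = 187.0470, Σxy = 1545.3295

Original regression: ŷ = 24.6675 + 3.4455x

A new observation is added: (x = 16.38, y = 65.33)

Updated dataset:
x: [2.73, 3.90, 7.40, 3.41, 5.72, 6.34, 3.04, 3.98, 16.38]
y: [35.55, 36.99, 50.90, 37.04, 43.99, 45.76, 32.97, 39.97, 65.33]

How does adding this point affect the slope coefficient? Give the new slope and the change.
New slope β₁ = 2.2983 versus 3.4455 before: a change of -1.1472 (-33.3%).

x = 16.38 lies well outside the original x-range [2.73, 7.40] (x̄ ≈ 4.57), so this observation has high leverage and can move the slope substantially.

Step 1: Update the sums with the new point (n goes from 8 to 9)
Σx  = 36.52 + 16.38 = 52.90
Σy  = 323.17 + 65.33 = 388.50
Σx² = 187.0470 + 16.38² = 187.0470 + 268.3044 = 455.3514
Σxy = 1545.3295 + 16.38×65.33 = 1545.3295 + 1070.1054 = 2615.4349

Step 2: Recompute the slope with b₁ = (nΣxy − ΣxΣy) / (nΣx² − (Σx)²)
Numerator   = 9×2615.4349 − 52.90×388.50 = 23538.9141 − 20551.6500 = 2987.2641
Denominator = 9×455.3514 − 52.90² = 4098.1626 − 2798.4100 = 1299.7526
b₁(new) = 2987.2641 / 1299.7526 = 2.2983

(Same formula on the original sums: (8×1545.3295 − 36.52×323.17) / (8×187.0470 − 36.52²) = 560.4676 / 162.6656 = 3.4455, matching the given fit.)

Step 3: Change in slope
Δβ₁ = 2.2983 − 3.4455 = -1.1472
Relative change = -1.1472 / 3.4455 × 100% = -33.3%
→ the slope decreases when the point is added.

Because the point sits below the extension of the original line at a high-leverage x, it tilts the fit down.
In practice: check such a point for data-entry or measurement error; examine leverage (hᵢ) and Cook's distance rather than deleting it automatically.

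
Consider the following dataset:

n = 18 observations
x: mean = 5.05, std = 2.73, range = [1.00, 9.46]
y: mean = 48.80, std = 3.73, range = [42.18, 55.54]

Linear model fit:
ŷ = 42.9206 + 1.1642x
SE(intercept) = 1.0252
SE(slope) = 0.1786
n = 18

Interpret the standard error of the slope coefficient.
The slope 1.1642 is pinned down to within about ±0.1786 (one SE) by these data — relative uncertainty 15.3%, i.e. precise.

What SE measures:
- The standard error quantifies the sampling variability of the coefficient estimate
- It is the estimated standard deviation of β̂₁ across hypothetical repeated samples of the same size
- Smaller SE → more precise estimate

Relative precision:
- SE / |β̂₁| = 0.1786 / 1.1642 = 15.3%
- Rule of thumb (under 20%: precise; 20% to under 50%: moderately precise; 50% or more: imprecise) → precise

Rough 95% range (±2 SE): 1.1642 ± 0.3572 → (0.8070, 1.5214).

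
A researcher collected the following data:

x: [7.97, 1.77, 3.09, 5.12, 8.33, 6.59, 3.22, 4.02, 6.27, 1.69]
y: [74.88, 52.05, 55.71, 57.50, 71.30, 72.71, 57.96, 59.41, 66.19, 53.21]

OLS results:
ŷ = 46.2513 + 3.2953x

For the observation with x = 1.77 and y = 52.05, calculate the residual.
Residual = -0.0340

The residual is the difference between the actual value and the predicted value:

Residual = y - ŷ

Step 1: Calculate predicted value
ŷ = 46.2513 + 3.2953 × 1.77
ŷ = 52.0840

Step 2: Calculate residual
Residual = 52.05 - 52.0840
Residual = -0.0340

Interpretation: the model overestimates the actual value by 0.0340 at this point (negative residual → observation lies below the fitted line).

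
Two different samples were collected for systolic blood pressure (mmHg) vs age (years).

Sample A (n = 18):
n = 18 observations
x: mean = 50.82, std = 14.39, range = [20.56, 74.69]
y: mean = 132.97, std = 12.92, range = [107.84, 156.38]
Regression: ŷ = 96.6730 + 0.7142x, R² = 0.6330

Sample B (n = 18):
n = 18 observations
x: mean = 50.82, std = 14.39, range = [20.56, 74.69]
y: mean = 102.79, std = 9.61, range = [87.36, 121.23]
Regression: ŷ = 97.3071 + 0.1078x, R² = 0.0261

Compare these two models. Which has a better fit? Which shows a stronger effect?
Model A has the better fit (R² = 0.6330 vs 0.0261). Model A shows the stronger effect (|β₁| = 0.7142 vs 0.1078).

Model Comparison:

Goodness of fit (R²):
- Model A: R² = 0.6330 → 63.30% of variance in blood pressure explained
- Model B: R² = 0.0261 → 2.61% of variance in blood pressure explained
- 0.6330 > 0.0261 → Model A has the better fit

Which has the larger per-year effect? (|β₁|)
- Model A: β₁ = 0.7142 → predicted blood pressure rises 0.7142 mmHg per additional year of age
- Model B: β₁ = 0.1078 → predicted blood pressure rises 0.1078 mmHg per additional year of age
- |0.7142| > |0.1078| → Model A shows the stronger marginal effect

Notes:
- R² measures how tightly points cluster around the line; β₁ measures how steep the line is — they answer different questions.
- A better fit (higher R²) doesn't necessarily mean a more important relationship.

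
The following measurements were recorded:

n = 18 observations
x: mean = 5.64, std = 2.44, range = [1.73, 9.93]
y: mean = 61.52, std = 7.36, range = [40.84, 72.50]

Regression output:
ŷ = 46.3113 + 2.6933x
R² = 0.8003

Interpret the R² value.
About 80.03% of the variability in y is accounted for by the regression on x (R² = 0.8003) — a strong linear fit.

The coefficient of determination R² is the fraction of the total variation in y that the fitted line accounts for.

Here R² = 0.8003:
- Explained: 80.03% of the variation in y
- Unexplained (residual): 100% − 80.03% = 19.97%
- Rule of thumb (below 0.3 weak; 0.3 to below 0.7 moderate; 0.7 and above strong) → strong

Equivalently, for simple linear regression R² = r², so |r| = √0.8003 ≈ 0.8946.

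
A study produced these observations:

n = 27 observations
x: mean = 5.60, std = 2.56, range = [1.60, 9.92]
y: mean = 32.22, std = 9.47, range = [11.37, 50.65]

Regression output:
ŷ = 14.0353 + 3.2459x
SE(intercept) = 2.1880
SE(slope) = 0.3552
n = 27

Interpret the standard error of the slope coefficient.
SE(slope) = 0.3552 measures the uncertainty in the estimated slope. The coefficient is estimated precisely (SE/|β̂₁| = 10.9%).

SE(β̂₁) = 0.3552 says: if we drew many samples of n = 27 from the same population and refit each time, the fitted slopes would scatter with a standard deviation of roughly 0.3552 around the true β₁.

Relative precision:
- SE / |β̂₁| = 0.3552 / 3.2459 = 10.9%
- Rule of thumb (under 20%: precise; 20% to under 50%: moderately precise; 50% or more: imprecise) → precise

Link to the t-test: t = β̂₁ / SE(β̂₁) = 3.2459 / 0.3552 = 9.1382, the statistic for H₀: β₁ = 0.

What drives SE(β̂₁): larger n (here n = 27) → smaller SE.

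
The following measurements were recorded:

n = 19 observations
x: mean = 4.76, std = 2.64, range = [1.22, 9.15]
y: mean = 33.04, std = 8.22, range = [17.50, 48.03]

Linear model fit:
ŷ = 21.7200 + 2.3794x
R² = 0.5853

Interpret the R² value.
About 58.53% of the variability in y is accounted for by the regression on x (R² = 0.5853) — a moderate linear fit.

R² = 1 − SS_res/SS_tot compares the residual scatter to the total scatter of y about its mean.

Here R² = 0.5853:
- Explained: 58.53% of the variation in y
- Unexplained (residual): 100% − 58.53% = 41.47%
- Rule of thumb (below 0.3 weak; 0.3 to below 0.7 moderate; 0.7 and above strong) → moderate

Note: R² says nothing about causation, and a high R² does not by itself mean the linear form is appropriate — check the residuals.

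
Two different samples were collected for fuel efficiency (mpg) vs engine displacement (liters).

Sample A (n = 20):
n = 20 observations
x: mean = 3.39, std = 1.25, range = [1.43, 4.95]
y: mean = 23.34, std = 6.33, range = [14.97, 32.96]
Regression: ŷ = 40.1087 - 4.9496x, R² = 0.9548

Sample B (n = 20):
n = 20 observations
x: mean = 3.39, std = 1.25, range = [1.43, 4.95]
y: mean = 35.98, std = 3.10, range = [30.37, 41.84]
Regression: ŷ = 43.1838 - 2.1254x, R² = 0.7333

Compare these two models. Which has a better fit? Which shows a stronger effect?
Model A has the better fit (R² = 0.9548 vs 0.7333). Model A shows the stronger effect (|β₁| = 4.9496 vs 2.1254).

Model Comparison:

Fit — compare R²:
- Model A: R² = 0.9548 → 95.48% of variance in fuel efficiency explained
- Model B: R² = 0.7333 → 73.33% of variance in fuel efficiency explained
- 0.9548 > 0.7333 → Model A has the better fit

Which has the larger per-liter effect? (|β₁|)
- Model A: β₁ = -4.9496 → predicted fuel efficiency falls 4.9496 mpg per additional liter of engine displacement
- Model B: β₁ = -2.1254 → predicted fuel efficiency falls 2.1254 mpg per additional liter of engine displacement
- |-4.9496| > |-2.1254| → Model A shows the stronger marginal effect

Notes:
- A steeper slope doesn't make a better model if the scatter around the line is large.
- R² measures how tightly points cluster around the line; β₁ measures how steep the line is — they answer different questions.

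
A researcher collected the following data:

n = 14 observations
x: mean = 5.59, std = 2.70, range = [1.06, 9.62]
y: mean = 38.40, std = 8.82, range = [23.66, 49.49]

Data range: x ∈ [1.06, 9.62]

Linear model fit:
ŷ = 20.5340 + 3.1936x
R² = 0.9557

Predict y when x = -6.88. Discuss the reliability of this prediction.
ŷ = -1.4380 (extrapolation — x = -6.88 lies outside [1.06, 9.62], so reliability is low).

Prediction calculation:
ŷ = 20.5340 + 3.1936 × (-6.88)
ŷ = -1.4380

Reliability:
- Data range: x ∈ [1.06, 9.62]
- Prediction point: x = -6.88 is 7.94 units below the observed range → this is EXTRAPOLATION, not interpolation

Why that matters here:
- R² describes fit only over the sampled x values; it says nothing about behaviour beyond them
- There are no observations near this x to validate the fitted line there

Report the number if required, but flag clearly that it is an extrapolation.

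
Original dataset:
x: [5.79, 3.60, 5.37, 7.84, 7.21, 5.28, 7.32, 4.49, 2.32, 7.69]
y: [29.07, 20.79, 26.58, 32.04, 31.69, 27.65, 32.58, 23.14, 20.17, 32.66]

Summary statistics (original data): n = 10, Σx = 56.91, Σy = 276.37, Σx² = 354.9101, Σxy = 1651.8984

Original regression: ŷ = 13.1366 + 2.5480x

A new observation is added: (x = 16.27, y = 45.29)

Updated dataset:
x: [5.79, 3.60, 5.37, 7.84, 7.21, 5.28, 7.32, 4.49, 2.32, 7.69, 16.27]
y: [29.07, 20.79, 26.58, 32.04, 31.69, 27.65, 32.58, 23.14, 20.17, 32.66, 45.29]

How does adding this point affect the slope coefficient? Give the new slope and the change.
Adding the point moves β₁ from 2.5480 to 1.8742, i.e. it decreases by 0.6738 (-26.4%).

x = 16.27 lies well outside the original x-range [2.32, 7.84] (x̄ ≈ 5.69), so this observation has high leverage and can move the slope substantially.

Step 1: Update the sums with the new point (n goes from 10 to 11)
Σx  = 56.91 + 16.27 = 73.18
Σy  = 276.37 + 45.29 = 321.66
Σx² = 354.9101 + 16.27² = 354.9101 + 264.7129 = 619.6230
Σxy = 1651.8984 + 16.27×45.29 = 1651.8984 + 736.8683 = 2388.7667

Step 2: Recompute the slope with b₁ = (nΣxy − ΣxΣy) / (nΣx² − (Σx)²)
Numerator   = 11×2388.7667 − 73.18×321.66 = 26276.4337 − 23539.0788 = 2737.3549
Denominator = 11×619.6230 − 73.18² = 6815.8530 − 5355.3124 = 1460.5406
b₁(new) = 2737.3549 / 1460.5406 = 1.8742

(Same formula on the original sums: (10×1651.8984 − 56.91×276.37) / (10×354.9101 − 56.91²) = 790.7673 / 310.3529 = 2.5480, matching the given fit.)

Step 3: Change in slope
Δβ₁ = 1.8742 − 2.5480 = -0.6738
Relative change = -0.6738 / 2.5480 × 100% = -26.4%
→ the slope decreases when the point is added.

A high-leverage point only changes the slope if it is off the original line; here y = 45.29 is below the original trend, so the slope decreases.
In practice: check such a point for data-entry or measurement error; examine leverage (hᵢ) and Cook's distance rather than deleting it automatically.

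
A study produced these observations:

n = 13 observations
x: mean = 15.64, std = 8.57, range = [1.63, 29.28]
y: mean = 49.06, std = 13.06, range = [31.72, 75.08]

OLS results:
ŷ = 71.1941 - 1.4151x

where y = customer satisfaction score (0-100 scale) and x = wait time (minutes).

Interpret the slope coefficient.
On average, satisfaction score is about 1.4151 points lower for every extra minute of wait time.

β₁ = -1.4151 is the change in predicted satisfaction score (points) per additional minute of wait time.

Interpretation:
- Wait time up by 1 minute → predicted satisfaction score decreases by 1.4151 points
- The effect is assumed constant over the observed range of x (linearity)
- The slope describes association in these data, not necessarily a causal effect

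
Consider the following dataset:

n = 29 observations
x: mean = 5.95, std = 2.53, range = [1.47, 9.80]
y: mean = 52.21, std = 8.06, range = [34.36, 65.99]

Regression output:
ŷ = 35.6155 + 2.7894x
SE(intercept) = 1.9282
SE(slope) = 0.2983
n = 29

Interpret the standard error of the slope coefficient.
SE(β̂₁) = 0.2983 is the estimated standard deviation of the slope estimate across repeated samples; relative to β̂₁ = 2.7894 that is 10.7%, a precise estimate.

What SE measures:
- The standard error quantifies the sampling variability of the coefficient estimate
- It is the estimated standard deviation of β̂₁ across hypothetical repeated samples of the same size
- Smaller SE → more precise estimate

Relative precision:
- SE / |β̂₁| = 0.2983 / 2.7894 = 10.7%
- Rule of thumb (under 20%: precise; 20% to under 50%: moderately precise; 50% or more: imprecise) → precise

Rough 95% range (±2 SE): 2.7894 ± 0.5966 → (2.1928, 3.3860).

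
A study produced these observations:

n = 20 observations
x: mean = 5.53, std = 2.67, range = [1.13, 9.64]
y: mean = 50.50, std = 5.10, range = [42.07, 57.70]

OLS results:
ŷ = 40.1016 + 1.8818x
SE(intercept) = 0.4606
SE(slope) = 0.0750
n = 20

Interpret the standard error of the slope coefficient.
The slope 1.8818 is pinned down to within about ±0.0750 (one SE) by these data — relative uncertainty 4.0%, i.e. precise.

What SE measures:
- The standard error quantifies the sampling variability of the coefficient estimate
- It is the estimated standard deviation of β̂₁ across hypothetical repeated samples of the same size
- Smaller SE → more precise estimate

Relative precision:
- SE / |β̂₁| = 0.0750 / 1.8818 = 4.0%
- Rule of thumb (under 20%: precise; 20% to under 50%: moderately precise; 50% or more: imprecise) → precise

Rough 95% range (±2 SE): 1.8818 ± 0.1500 → (1.7318, 2.0318).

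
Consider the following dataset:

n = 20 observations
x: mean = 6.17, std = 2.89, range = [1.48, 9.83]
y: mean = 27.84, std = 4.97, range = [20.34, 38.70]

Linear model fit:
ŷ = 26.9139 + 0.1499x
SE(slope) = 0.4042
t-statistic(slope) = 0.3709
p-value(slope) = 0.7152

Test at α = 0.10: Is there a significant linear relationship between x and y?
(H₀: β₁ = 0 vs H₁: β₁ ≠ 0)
Since p-value = 0.7152 ≥ α = 0.10, fail to reject H₀ — the slope is not significantly different from 0.

Hypothesis test for the slope coefficient:

H₀: β₁ = 0 (no linear relationship)
H₁: β₁ ≠ 0 (linear relationship exists)

Test statistic: t = β̂₁ / SE(β̂₁) = 0.1499 / 0.4042 = 0.3709

p = 0.7152: how often a slope estimate this far from 0 (in SE units) would arise by chance if β₁ were truly 0.

Decision rule: reject H₀ if p-value < α.
p-value = 0.7152 ≥ α = 0.10 → fail to reject H₀.

Conclusion: the linear association between x and y is not significant at the 10% level.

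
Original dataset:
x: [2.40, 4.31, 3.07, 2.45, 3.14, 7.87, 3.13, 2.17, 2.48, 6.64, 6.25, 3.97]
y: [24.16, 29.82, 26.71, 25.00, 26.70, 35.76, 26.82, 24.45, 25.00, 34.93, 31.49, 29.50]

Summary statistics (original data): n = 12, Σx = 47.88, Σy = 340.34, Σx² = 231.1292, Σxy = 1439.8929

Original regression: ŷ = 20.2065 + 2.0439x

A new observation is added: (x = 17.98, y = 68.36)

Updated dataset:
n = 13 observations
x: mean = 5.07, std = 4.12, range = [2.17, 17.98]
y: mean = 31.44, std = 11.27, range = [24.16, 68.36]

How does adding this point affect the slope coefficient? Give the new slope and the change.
New slope β₁ = 2.7110 versus 2.0439 before: a change of +0.6671 (+32.6%).

x = 17.98 lies well outside the original x-range [2.17, 7.87] (x̄ ≈ 3.99), so this observation has high leverage and can move the slope substantially.

Step 1: Update the sums with the new point (n goes from 12 to 13)
Σx  = 47.88 + 17.98 = 65.86
Σy  = 340.34 + 68.36 = 408.70
Σx² = 231.1292 + 17.98² = 231.1292 + 323.2804 = 554.4096
Σxy = 1439.8929 + 17.98×68.36 = 1439.8929 + 1229.1128 = 2669.0057

Step 2: Recompute the slope with b₁ = (nΣxy − ΣxΣy) / (nΣx² − (Σx)²)
Numerator   = 13×2669.0057 − 65.86×408.70 = 34697.0741 − 26916.9820 = 7780.0921
Denominator = 13×554.4096 − 65.86² = 7207.3248 − 4337.5396 = 2869.7852
b₁(new) = 7780.0921 / 2869.7852 = 2.7110

(Same formula on the original sums: (12×1439.8929 − 47.88×340.34) / (12×231.1292 − 47.88²) = 983.2356 / 481.0560 = 2.0439, matching the given fit.)

Step 3: Change in slope
Δβ₁ = 2.7110 − 2.0439 = +0.6671
Relative change = +0.6671 / 2.0439 × 100% = +32.6%
→ the slope increases when the point is added.

Because the point sits above the extension of the original line at a high-leverage x, it tilts the fit up.
In practice: refit with and without it and report both if conclusions differ; investigate whether it comes from the same population as the rest of the sample.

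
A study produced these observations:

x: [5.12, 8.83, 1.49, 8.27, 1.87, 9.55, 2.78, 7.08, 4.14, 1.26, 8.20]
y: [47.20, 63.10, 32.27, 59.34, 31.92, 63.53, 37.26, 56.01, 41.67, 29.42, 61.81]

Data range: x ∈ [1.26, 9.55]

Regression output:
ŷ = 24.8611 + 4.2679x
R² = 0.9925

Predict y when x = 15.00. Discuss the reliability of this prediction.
ŷ = 88.8796, but this is extrapolation (above the data range [1.26, 9.55]) and may be unreliable.

Prediction calculation:
ŷ = 24.8611 + 4.2679 × 15.00
ŷ = 88.8796

Reliability:
- Data range: x ∈ [1.26, 9.55]
- Prediction point: x = 15.00 is 5.45 units above the observed range → this is EXTRAPOLATION, not interpolation

Why that matters here:
- R² describes fit only over the sampled x values; it says nothing about behaviour beyond them
- There are no observations near this x to validate the fitted line there
- Real relationships often flatten, saturate, or turn nonlinear at extremes

The R² = 0.9925 only validates the fit within [1.26, 9.55]; treat ŷ = 88.8796 with caution.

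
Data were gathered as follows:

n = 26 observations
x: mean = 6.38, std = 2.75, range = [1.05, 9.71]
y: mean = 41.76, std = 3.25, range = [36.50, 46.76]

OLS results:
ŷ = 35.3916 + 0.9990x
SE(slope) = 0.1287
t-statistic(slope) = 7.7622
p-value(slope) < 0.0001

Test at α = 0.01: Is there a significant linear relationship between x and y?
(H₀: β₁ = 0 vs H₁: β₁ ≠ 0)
Since p-value < 0.0001 < α = 0.01, reject H₀ — the slope is significantly different from 0.

Hypothesis test for the slope coefficient:

H₀: β₁ = 0 (no linear relationship)
H₁: β₁ ≠ 0 (linear relationship exists)

Test statistic: t = β̂₁ / SE(β̂₁) = 0.9990 / 0.1287 = 7.7622

With df = 24, the two-sided p-value for |t| = 7.7622 is <0.0001.

Decision rule: reject H₀ if p-value < α.
p-value < 0.0001 < α = 0.01 → reject H₀.

At α = 0.01 the data do provide convincing evidence of a nonzero slope.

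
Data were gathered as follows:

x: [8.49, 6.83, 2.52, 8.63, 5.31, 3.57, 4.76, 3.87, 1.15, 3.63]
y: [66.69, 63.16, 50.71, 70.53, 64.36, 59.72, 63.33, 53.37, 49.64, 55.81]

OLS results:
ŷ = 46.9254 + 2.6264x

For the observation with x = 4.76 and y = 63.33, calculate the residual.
Residual = 3.9029

The residual is the difference between the actual value and the predicted value:

Residual = y - ŷ

Step 1: Calculate predicted value
ŷ = 46.9254 + 2.6264 × 4.76
ŷ = 59.4271

Step 2: Calculate residual
Residual = 63.33 - 59.4271
Residual = 3.9029

The residual is positive, so the observed y = 63.33 sits above the regression line (the line underestimates it by 3.9029).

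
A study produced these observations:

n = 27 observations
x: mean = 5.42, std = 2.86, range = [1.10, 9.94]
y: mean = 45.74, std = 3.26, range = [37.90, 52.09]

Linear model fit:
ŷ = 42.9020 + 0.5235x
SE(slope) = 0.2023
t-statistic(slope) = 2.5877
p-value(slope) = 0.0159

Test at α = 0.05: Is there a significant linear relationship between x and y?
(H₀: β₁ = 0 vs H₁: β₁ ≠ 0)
Since p-value = 0.0159 < α = 0.05, reject H₀ — the slope is significantly different from 0.

Hypothesis test for the slope coefficient:

H₀: β₁ = 0 (no linear relationship)
H₁: β₁ ≠ 0 (linear relationship exists)

Test statistic: t = β̂₁ / SE(β̂₁) = 0.5235 / 0.2023 = 2.5877

With df = 25, the two-sided p-value for |t| = 2.5877 is 0.0159.

Decision rule: reject H₀ if p-value < α.
p-value = 0.0159 < α = 0.05 → reject H₀.

At α = 0.05 the data do provide convincing evidence of a nonzero slope.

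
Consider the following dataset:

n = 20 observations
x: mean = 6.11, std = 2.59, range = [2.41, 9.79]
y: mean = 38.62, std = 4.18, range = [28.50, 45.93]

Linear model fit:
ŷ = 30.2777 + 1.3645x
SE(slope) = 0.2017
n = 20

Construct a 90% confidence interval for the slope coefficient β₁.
The 90% CI for β₁ is (1.0147, 1.7143)

Confidence interval for the slope:

The 90% CI for β₁ is: β̂₁ ± t*(α/2, n-2) × SE(β̂₁)

Step 1: Find critical t-value
- Confidence level = 0.9
- Degrees of freedom = n - 2 = 20 - 2 = 18
- t*(α/2, 18) = 1.7341

Step 2: Calculate margin of error
Margin = 1.7341 × 0.2017 = 0.3498

Step 3: Construct interval
CI = 1.3645 ± 0.3498
CI = (1.0147, 1.7143)

Interpretation: We are 90% confident that the true slope β₁ lies between 1.0147 and 1.7143.
Both endpoints are positive, so the data support a genuinely positive slope at this confidence level.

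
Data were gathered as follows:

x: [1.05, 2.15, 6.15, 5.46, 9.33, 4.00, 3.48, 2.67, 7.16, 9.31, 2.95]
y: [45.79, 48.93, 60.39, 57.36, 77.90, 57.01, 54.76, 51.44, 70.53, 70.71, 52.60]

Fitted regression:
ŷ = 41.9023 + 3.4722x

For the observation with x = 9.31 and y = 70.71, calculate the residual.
Residual = -3.5185

The residual is the difference between the actual value and the predicted value:

Residual = y - ŷ

Step 1: Calculate predicted value
ŷ = 41.9023 + 3.4722 × 9.31
ŷ = 74.2285

Step 2: Calculate residual
Residual = 70.71 - 74.2285
Residual = -3.5185

Sign check: y < ŷ, so the point is below the line and the fit overestimates here.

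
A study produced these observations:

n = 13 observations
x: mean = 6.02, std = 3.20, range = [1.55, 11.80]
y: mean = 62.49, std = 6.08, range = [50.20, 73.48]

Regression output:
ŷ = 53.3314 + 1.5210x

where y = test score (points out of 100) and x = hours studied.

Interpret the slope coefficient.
For each additional hour of study time, predicted test score increases by approximately 1.5210 points.

The slope β₁ = 1.5210 gives the rate at which the fitted test score changes with study time.

Interpretation:
- Study time up by 1 hour → predicted test score increases by 1.5210 points
- The effect is assumed constant over the observed range of x (linearity)
- The sign (+) gives the direction; the magnitude 1.5210 gives the size of the effect per hour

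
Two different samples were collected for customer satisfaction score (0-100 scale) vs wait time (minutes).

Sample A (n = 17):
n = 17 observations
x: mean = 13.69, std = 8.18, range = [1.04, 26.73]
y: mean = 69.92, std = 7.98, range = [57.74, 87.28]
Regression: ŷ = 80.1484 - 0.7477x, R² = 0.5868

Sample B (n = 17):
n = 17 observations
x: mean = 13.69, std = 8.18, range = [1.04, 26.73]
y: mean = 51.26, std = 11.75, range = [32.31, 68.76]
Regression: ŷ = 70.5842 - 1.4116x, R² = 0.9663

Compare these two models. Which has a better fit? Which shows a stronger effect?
Model B has the better fit (R² = 0.9663 vs 0.5868). Model B shows the stronger effect (|β₁| = 1.4116 vs 0.7477).

Model Comparison:

Fit — compare R²:
- Model A: R² = 0.5868 → 58.68% of variance in satisfaction score explained
- Model B: R² = 0.9663 → 96.63% of variance in satisfaction score explained
- 0.9663 > 0.5868 → Model B has the better fit

Effect size (slope magnitude):
- Model A: β₁ = -0.7477 → predicted satisfaction score falls 0.7477 points per additional minute of wait time
- Model B: β₁ = -1.4116 → predicted satisfaction score falls 1.4116 points per additional minute of wait time
- |-0.7477| < |-1.4116| → Model B shows the stronger marginal effect

Note: R² measures how tightly points cluster around the line; β₁ measures how steep the line is — they answer different questions.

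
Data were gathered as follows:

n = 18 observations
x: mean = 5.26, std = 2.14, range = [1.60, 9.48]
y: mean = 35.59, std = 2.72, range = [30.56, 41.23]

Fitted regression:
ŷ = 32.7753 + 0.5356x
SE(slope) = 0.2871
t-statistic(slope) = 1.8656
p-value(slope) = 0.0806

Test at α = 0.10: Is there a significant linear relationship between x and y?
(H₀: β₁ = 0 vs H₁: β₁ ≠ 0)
p-value = 0.0806 < α = 0.10, so we reject H₀. The relationship is significant.

Hypothesis test for the slope coefficient:

H₀: β₁ = 0 (no linear relationship)
H₁: β₁ ≠ 0 (linear relationship exists)

Test statistic: t = β̂₁ / SE(β̂₁) = 0.5356 / 0.2871 = 1.8656

The p-value (0.0806) is the probability, under H₀, of a t-statistic at least as extreme as |t| = 1.8656 (two-sided, df = n − 2 = 16).

Decision rule: reject H₀ if p-value < α.
p-value = 0.0806 < α = 0.10 → reject H₀.

There is sufficient evidence at the 10% significance level to conclude that a linear relationship exists between x and y.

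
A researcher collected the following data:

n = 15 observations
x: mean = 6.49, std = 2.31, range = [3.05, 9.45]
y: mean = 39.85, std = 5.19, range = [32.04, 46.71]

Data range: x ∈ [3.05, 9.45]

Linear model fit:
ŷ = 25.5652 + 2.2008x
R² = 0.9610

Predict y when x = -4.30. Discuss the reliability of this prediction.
ŷ = 16.1018 (extrapolation — x = -4.30 lies outside [3.05, 9.45], so reliability is low).

Prediction calculation:
ŷ = 25.5652 + 2.2008 × (-4.30)
ŷ = 16.1018

Reliability:
- Data range: x ∈ [3.05, 9.45]
- Prediction point: x = -4.30 is 7.35 units below the observed range → this is EXTRAPOLATION, not interpolation

Why that matters here:
- There are no observations near this x to validate the fitted line there
- The standard error of prediction grows with (x − x̄)², and x = -4.30 is far from x̄ = 6.49
- R² describes fit only over the sampled x values; it says nothing about behaviour beyond them

The R² = 0.9610 only validates the fit within [3.05, 9.45]; treat ŷ = 16.1018 with caution.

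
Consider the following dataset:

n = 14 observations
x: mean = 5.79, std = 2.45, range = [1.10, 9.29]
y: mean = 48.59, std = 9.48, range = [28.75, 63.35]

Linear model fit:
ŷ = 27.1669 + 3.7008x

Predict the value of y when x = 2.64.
ŷ = 36.9370

Plug x = 2.64 into the fitted line:

ŷ = 27.1669 + 3.7008 × 2.64
ŷ = 27.1669 + 9.7701
ŷ = 36.9370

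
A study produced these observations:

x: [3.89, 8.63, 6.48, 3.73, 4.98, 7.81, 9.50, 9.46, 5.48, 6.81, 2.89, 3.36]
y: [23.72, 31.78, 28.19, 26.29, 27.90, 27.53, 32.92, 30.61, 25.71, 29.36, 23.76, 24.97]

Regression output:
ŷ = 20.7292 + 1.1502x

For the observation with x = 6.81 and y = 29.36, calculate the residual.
Residual = 0.7979

The residual is the difference between the actual value and the predicted value:

Residual = y - ŷ

Step 1: Calculate predicted value
ŷ = 20.7292 + 1.1502 × 6.81
ŷ = 28.5621

Step 2: Calculate residual
Residual = 29.36 - 28.5621
Residual = 0.7979

The residual is positive, so the observed y = 29.36 sits above the regression line (the line underestimates it by 0.7979).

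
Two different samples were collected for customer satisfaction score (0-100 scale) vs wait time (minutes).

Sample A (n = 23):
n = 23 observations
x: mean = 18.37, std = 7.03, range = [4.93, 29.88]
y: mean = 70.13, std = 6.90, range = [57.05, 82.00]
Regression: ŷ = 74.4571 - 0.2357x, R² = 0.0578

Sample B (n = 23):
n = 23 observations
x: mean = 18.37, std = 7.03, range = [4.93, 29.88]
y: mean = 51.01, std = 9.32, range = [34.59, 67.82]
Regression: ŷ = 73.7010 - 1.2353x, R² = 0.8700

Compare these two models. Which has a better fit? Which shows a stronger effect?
Model B has the better fit (R² = 0.8700 vs 0.0578). Model B shows the stronger effect (|β₁| = 1.2353 vs 0.2357).

Model Comparison:

Goodness of fit (R²):
- Model A: R² = 0.0578 → 5.78% of variance in satisfaction score explained
- Model B: R² = 0.8700 → 87.00% of variance in satisfaction score explained
- 0.8700 > 0.0578 → Model B has the better fit

Which has the larger per-minute effect? (|β₁|)
- Model A: β₁ = -0.2357 → predicted satisfaction score falls 0.2357 points per additional minute of wait time
- Model B: β₁ = -1.2353 → predicted satisfaction score falls 1.2353 points per additional minute of wait time
- |-0.2357| < |-1.2353| → Model B shows the stronger marginal effect

Note: The two samples could reflect different populations, time periods, or measurement quality.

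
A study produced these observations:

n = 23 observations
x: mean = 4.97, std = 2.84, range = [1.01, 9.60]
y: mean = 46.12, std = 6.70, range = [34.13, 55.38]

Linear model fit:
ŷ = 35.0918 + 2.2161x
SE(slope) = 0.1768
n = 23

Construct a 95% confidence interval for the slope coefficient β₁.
The 95% CI for β₁ is (1.8484, 2.5838)

Confidence interval for the slope:

The 95% CI for β₁ is: β̂₁ ± t*(α/2, n-2) × SE(β̂₁)

Step 1: Find critical t-value
- Confidence level = 0.95
- Degrees of freedom = n - 2 = 23 - 2 = 21
- t*(α/2, 21) = 2.0796

Step 2: Calculate margin of error
Margin = 2.0796 × 0.1768 = 0.3677

Step 3: Construct interval
CI = 2.2161 ± 0.3677
CI = (1.8484, 2.5838)

Interpretation: each one-unit increase in x is associated with a change in mean y of between 1.8484 and 2.5838, with 95% confidence.
Since 0 is outside the interval, a two-sided test at α = 0.05 would reject H₀: β₁ = 0.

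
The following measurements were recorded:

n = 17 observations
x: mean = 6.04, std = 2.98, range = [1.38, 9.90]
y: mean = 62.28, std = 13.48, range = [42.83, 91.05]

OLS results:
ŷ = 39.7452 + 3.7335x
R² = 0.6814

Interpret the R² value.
The model explains 68.14% of the variance in y (R² = 0.6814), leaving 31.86% unexplained; the fit is moderate.

The coefficient of determination R² is the fraction of the total variation in y that the fitted line accounts for.

Here R² = 0.6814:
- Explained: 68.14% of the variation in y
- Unexplained (residual): 100% − 68.14% = 31.86%
- Rule of thumb (below 0.3 weak; 0.3 to below 0.7 moderate; 0.7 and above strong) → moderate

Equivalently, for simple linear regression R² = r², so |r| = √0.6814 ≈ 0.8255.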